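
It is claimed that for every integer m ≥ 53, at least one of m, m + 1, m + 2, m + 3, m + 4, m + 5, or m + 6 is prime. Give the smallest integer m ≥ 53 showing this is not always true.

For m = 53, 54, 55, 56, …, 87, 88, 89 the conclusion holds.
m = 90: 90 = 2 × 45; 91 = 7 × 13; 92 = 2 × 46; 93 = 3 × 31; 94 = 2 × 47; 95 = 5 × 19; 96 = 2 × 48 — all composite.

m = 90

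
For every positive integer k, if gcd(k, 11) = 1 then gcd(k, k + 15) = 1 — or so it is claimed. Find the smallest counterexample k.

k = 3

Check each positive integer k in order until gcd(k, 11) = 1 but gcd(k, k + 15) > 1.
k = 1: gcd(1, 16) = 1.
k = 2: gcd(2, 17) = 1.
k = 3: gcd(3, 18) = 3.
So k = 3 is the smallest counterexample.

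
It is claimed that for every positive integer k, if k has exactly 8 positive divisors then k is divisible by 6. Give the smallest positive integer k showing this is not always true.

k = 40

Check each positive integer k in order until k has exactly 8 positive divisors but k is not divisible by 6.
For k = 24, 30 the conclusion holds.
k = 40: τ(40) = 8; 40 mod 6 = 4.
Hence k = 40 is a counterexample.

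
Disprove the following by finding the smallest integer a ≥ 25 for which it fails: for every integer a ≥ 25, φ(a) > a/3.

A counterexample is any integer a ≥ 25 such that the claim fails; we check each in order.
The first 5 eligible values, up to a = 29, all satisfy the conclusion.
a = 30: φ(30) = 8 and 30/3 = 10, so φ(30) ≤ 30/3.
So a = 30 is the smallest counterexample.

a = 30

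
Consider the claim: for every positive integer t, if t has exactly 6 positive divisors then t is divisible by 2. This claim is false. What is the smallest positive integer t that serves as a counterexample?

We need the least positive integer t for which t has exactly 6 positive divisors but t is not divisible by 2.
For t = 12, 18, 20, 28, 32, 44 the conclusion holds.
t = 45: τ(45) = 6; 45 mod 2 = 1.
Hence t = 45 is a counterexample.

t = 45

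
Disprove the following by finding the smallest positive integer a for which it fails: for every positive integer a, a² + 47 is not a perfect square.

The first 22 eligible values, up to a = 22, all satisfy the conclusion.
a = 23: 23² + 47 = 576 = 24², a perfect square.
So a = 23 is the smallest counterexample.

a = 23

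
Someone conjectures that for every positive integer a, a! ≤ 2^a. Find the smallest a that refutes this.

a = 4

For a = 1, 2, 3 the conclusion holds.
a = 4: a! = 24 and 2^a = 16, so 24 > 16.
So a = 4 is the smallest counterexample.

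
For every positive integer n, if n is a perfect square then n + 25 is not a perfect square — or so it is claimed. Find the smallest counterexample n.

n = 144

The first 11 eligible values, up to n = 121, all satisfy the conclusion.
n = 144: 144 = 12² and 144 + 25 = 169 = 13².
Thus n = 144 disproves the claim, and no smaller n works.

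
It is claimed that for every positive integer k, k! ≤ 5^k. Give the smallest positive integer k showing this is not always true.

k = 12

We need the least positive integer k for which k! > 5^k.
For k = 1, 2, 3, 4, …, 9, 10, 11 the conclusion holds.
k = 12: k! = 479001600 and 5^k = 244140625, so 479001600 > 244140625.
Thus k = 12 disproves the claim, and no smaller k works.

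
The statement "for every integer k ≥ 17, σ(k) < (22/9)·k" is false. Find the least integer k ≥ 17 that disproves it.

A counterexample is any integer k ≥ 17 such that the claim fails; we check each in order.
k = 17: σ(17) = 18; 18 < 374/9.
k = 18: σ(18) = 39; 39 < 44.
k = 19: σ(19) = 20; 20 < 418/9.
k = 20: σ(20) = 42; 42 < 440/9.
k = 21: σ(21) = 32; 32 < 154/3.
k = 22: σ(22) = 36; 36 < 484/9.
k = 23: σ(23) = 24; 24 < 506/9.
k = 24: σ(24) = 60; 60 ≥ 176/3.

k = 24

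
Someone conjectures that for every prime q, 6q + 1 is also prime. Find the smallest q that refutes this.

q = 19

The first 7 eligible values, up to q = 17, all satisfy the conclusion.
q = 19: 6q + 1 = 115 = 5 × 23, not prime.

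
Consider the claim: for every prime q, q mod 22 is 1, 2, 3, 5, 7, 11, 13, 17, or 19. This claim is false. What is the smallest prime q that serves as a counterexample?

Check each prime q in order until the claim fails.
The first 10 eligible values, up to q = 29, all satisfy the conclusion.
q = 31: 31 mod 22 = 9 — not in {1, 2, 3, 5, 7, 11, 13, 17, 19}.

q = 31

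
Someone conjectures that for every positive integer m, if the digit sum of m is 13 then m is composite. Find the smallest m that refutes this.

m = 67

Check each positive integer m in order until the digit sum of m is 13 but m is prime.
For m = 49, 58 the conclusion holds.
m = 67: digit sum 13; 67 is prime, not composite.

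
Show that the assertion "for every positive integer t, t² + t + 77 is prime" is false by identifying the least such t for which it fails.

Check each positive integer t in order until t² + t + 77 is not prime.
t = 1: t² + t + 77 = 79, prime.
t = 2: t² + t + 77 = 83, prime.
t = 3: t² + t + 77 = 89, prime.
t = 4: t² + t + 77 = 97, prime.
t = 5: t² + t + 77 = 107, prime.
t = 6: t² + t + 77 = 119 = 7 × 17, composite.
Hence t = 6 is a counterexample.

t = 6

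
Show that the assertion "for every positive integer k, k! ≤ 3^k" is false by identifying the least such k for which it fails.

k = 7

For k = 1, 2, 3, 4, 5, 6 the conclusion holds.
k = 7: k! = 5040 and 3^k = 2187, so 5040 > 2187.
Hence k = 7 is a counterexample.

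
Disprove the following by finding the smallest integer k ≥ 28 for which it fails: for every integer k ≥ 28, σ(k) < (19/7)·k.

k = 60

Check each integer k ≥ 28 in order until the claim fails.
The first 32 eligible values, up to k = 59, all satisfy the conclusion.
k = 60: σ(60) = 168; 168 ≥ 1140/7.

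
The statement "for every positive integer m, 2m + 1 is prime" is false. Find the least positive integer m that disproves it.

Check each positive integer m in order until 2m + 1 is not prime.
For m = 1, 2, 3 the conclusion holds.
m = 4: 2m + 1 = 9 = 3 × 3, composite.

m = 4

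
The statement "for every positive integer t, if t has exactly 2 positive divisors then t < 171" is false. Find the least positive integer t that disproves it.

t = 173

Check each positive integer t in order until t has exactly 2 positive divisors but the claim fails.
For t = 2, 3, 5, 7, …, 157, 163, 167 the conclusion holds.
t = 173: τ(173) = 2; 173 ≥ 171.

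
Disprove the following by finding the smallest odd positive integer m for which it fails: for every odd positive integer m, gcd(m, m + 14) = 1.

A counterexample is any odd positive integer m such that gcd(m, m + 14) > 1; we check each in order.
For m = 1, 3, 5 the conclusion holds.
m = 7: gcd(7, 21) = 7.
Thus m = 7 disproves the claim, and no smaller m works.

m = 7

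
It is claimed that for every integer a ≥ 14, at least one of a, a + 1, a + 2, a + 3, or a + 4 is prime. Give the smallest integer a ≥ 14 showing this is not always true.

Check each integer a ≥ 14 in order until a, a + 1, a + 2, a + 3, a + 4 are all composite.
The first 10 eligible values, up to a = 23, all satisfy the conclusion.
a = 24: 24 = 2 × 12; 25 = 5 × 5; 26 = 2 × 13; 27 = 3 × 9; 28 = 2 × 14 — all composite.
Thus a = 24 disproves the claim, and no smaller a works.

a = 24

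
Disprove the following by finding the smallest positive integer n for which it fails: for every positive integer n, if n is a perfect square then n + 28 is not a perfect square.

For n = 1, 4, 9, 16, 25 the conclusion holds.
n = 36: 36 = 6² and 36 + 28 = 64 = 8².

n = 36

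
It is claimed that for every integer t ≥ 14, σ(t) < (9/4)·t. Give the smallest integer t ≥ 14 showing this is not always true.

A counterexample is any integer t ≥ 14 such that the claim fails; we check each in order.
For t = 14, 15, 16, 17, 18, 19, 20, 21, 22, 23 the conclusion holds.
t = 24: σ(24) = 60; 60 ≥ 54.

t = 24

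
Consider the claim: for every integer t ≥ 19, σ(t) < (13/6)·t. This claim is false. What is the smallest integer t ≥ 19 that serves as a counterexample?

The first 5 eligible values, up to t = 23, all satisfy the conclusion.
t = 24: σ(24) = 60; 60 ≥ 52.

t = 24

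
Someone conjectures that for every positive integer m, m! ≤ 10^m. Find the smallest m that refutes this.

A counterexample is any positive integer m such that m! > 10^m; we check each in order.
The first 24 eligible values, up to m = 24, all satisfy the conclusion.
m = 25: m! = 15511210043330985984000000 and 10^m = 10000000000000000000000000, so 15511210043330985984000000 > 10000000000000000000000000.
Hence m = 25 is a counterexample.

m = 25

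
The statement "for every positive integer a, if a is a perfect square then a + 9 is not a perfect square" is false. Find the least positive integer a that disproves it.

a = 16

a = 1: 1 + 9 = 10, not a perfect square.
a = 4: 4 + 9 = 13, not a perfect square.
a = 9: 9 + 9 = 18, not a perfect square.
a = 16: 16 = 4² and 16 + 9 = 25 = 5².
Hence a = 16 is a counterexample.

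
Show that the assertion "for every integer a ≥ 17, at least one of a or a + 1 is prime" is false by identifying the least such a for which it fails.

a = 20

Check each integer a ≥ 17 in order until a, a + 1 are both composite.
a = 17: 17 is prime.
a = 18: 19 is prime.
a = 19: 19 is prime.
a = 20: 20 = 2 × 10; 21 = 3 × 7 — both composite.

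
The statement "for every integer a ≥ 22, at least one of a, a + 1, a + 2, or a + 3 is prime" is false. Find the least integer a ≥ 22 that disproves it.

a = 24

We need the least integer a ≥ 22 for which a, a + 1, a + 2, a + 3 are all composite.
a = 22: 23 is prime.
a = 23: 23 is prime.
a = 24: 24 = 2 × 12; 25 = 5 × 5; 26 = 2 × 13; 27 = 3 × 9 — all composite.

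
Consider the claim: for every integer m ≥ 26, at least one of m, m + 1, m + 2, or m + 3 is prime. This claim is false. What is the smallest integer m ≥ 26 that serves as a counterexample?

m = 32

A counterexample is any integer m ≥ 26 such that m, m + 1, m + 2, m + 3 are all composite; we check each in order.
For m = 26, 27, 28, 29, 30, 31 the conclusion holds.
m = 32: 32 = 2 × 16; 33 = 3 × 11; 34 = 2 × 17; 35 = 5 × 7 — all composite.
Thus m = 32 disproves the claim, and no smaller m works.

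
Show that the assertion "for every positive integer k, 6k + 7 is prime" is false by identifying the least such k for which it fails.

k = 3

We need the least positive integer k for which 6k + 7 is not prime.
k = 1: 6k + 7 = 13, prime.
k = 2: 6k + 7 = 19, prime.
k = 3: 6k + 7 = 25 = 5 × 5, composite.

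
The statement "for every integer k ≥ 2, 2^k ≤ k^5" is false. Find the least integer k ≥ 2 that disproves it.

For k = 2, 3, 4, 5, …, 20, 21, 22 the conclusion holds.
k = 23: 2^k = 8388608 and k^5 = 6436343, so 8388608 > 6436343.

k = 23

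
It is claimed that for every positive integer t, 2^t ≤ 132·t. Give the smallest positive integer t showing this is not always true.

t = 11

We need the least positive integer t for which 2^t > 132·t.
For t = 1, 2, 3, 4, 5, 6, 7, 8, 9, 10 the conclusion holds.
t = 11: 2^t = 2048 and 132·t = 1452, so 2048 > 1452.
Hence t = 11 is a counterexample.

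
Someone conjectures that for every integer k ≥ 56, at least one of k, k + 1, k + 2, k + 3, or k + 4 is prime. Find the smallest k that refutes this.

We need the least integer k ≥ 56 for which k, k + 1, k + 2, k + 3, k + 4 are all composite.
k = 56: 59 is prime.
k = 57: 59 is prime.
k = 58: 59 is prime.
k = 59: 59 is prime.
k = 60: 61 is prime.
k = 61: 61 is prime.
k = 62: 62 = 2 × 31; 63 = 3 × 21; 64 = 2 × 32; 65 = 5 × 13; 66 = 2 × 33 — all composite.
Thus k = 62 disproves the claim, and no smaller k works.

k = 62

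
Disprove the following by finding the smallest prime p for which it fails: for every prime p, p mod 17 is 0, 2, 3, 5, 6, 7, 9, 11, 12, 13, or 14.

We need the least prime p for which the claim fails.
For p = 2, 3, 5, 7, …, 43, 47, 53 the conclusion holds.
p = 59: 59 mod 17 = 8 — not in {0, 2, 3, 5, 6, 7, 9, 11, 12, 13, 14}.
Thus p = 59 disproves the claim, and no smaller p works.

p = 59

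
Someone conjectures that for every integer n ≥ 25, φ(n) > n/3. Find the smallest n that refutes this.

n = 30

For n = 25, 26, 27, 28, 29 the conclusion holds.
n = 30: φ(30) = 8 and 30/3 = 10, so φ(30) ≤ 30/3.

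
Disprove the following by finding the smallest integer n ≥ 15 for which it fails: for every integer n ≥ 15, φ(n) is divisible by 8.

For n = 15, 16, 17 the conclusion holds.
n = 18: φ(18) = 6; 6 mod 8 = 6.

n = 18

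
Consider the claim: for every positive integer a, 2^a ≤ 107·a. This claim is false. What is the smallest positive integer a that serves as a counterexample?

a = 11

A counterexample is any positive integer a such that 2^a > 107·a; we check each in order.
The first 10 eligible values, up to a = 10, all satisfy the conclusion.
a = 11: 2^a = 2048 and 107·a = 1177, so 2048 > 1177.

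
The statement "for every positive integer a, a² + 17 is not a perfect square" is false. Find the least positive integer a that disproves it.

a = 8

We need the least positive integer a for which a² + 17 is a perfect square.
The first 7 eligible values, up to a = 7, all satisfy the conclusion.
a = 8: 8² + 17 = 81 = 9², a perfect square.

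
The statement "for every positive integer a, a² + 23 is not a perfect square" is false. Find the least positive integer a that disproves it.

Check each positive integer a in order until a² + 23 is a perfect square.
For a = 1, 2, 3, 4, 5, 6, 7, 8, 9, 10 the conclusion holds.
a = 11: 11² + 23 = 144 = 12², a perfect square.

a = 11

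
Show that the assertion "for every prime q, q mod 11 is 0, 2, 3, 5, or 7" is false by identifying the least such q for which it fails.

q = 17

q = 2: 2 mod 11 = 2.
q = 3: 3 mod 11 = 3.
q = 5: 5 mod 11 = 5.
q = 7: 7 mod 11 = 7.
q = 11: 11 mod 11 = 0.
q = 13: 13 mod 11 = 2.
q = 17: 17 mod 11 = 6 — not in {0, 2, 3, 5, 7}.
So q = 17 is the smallest counterexample.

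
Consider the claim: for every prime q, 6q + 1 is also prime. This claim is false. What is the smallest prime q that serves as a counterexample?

q = 19

Check each prime q in order until 6q + 1 is not prime.
The first 7 eligible values, up to q = 17, all satisfy the conclusion.
q = 19: 6q + 1 = 115 = 5 × 23, not prime.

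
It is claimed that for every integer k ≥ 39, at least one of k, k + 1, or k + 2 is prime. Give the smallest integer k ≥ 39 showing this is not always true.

We need the least integer k ≥ 39 for which k, k + 1, k + 2 are all composite.
The first 5 eligible values, up to k = 43, all satisfy the conclusion.
k = 44: 44 = 2 × 22; 45 = 3 × 15; 46 = 2 × 23 — all composite.
Hence k = 44 is a counterexample.

k = 44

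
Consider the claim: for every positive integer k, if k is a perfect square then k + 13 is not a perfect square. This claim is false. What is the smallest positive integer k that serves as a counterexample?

k = 36

The first 5 eligible values, up to k = 25, all satisfy the conclusion.
k = 36: 36 = 6² and 36 + 13 = 49 = 7².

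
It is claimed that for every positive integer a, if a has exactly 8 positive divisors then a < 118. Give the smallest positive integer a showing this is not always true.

For a = 24, 30, 40, 42, …, 105, 110, 114 the conclusion holds.
a = 128: τ(128) = 8; 128 ≥ 118.
So a = 128 is the smallest counterexample.

a = 128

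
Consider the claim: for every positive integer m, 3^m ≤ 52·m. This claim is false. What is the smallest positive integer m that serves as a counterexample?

m = 6

A counterexample is any positive integer m such that 3^m > 52·m; we check each in order.
The first 5 eligible values, up to m = 5, all satisfy the conclusion.
m = 6: 3^m = 729 and 52·m = 312, so 729 > 312.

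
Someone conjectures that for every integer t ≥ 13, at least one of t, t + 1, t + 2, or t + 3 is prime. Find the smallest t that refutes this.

The first 11 eligible values, up to t = 23, all satisfy the conclusion.
t = 24: 24 = 2 × 12; 25 = 5 × 5; 26 = 2 × 13; 27 = 3 × 9 — all composite.

t = 24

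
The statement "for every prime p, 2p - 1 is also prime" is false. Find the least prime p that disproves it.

p = 2: 2p - 1 = 3, prime.
p = 3: 2p - 1 = 5, prime.
p = 5: 2p - 1 = 9 = 3 × 3, not prime.

p = 5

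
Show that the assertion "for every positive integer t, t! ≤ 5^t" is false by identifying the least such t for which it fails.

We need the least positive integer t for which t! > 5^t.
For t = 1, 2, 3, 4, …, 9, 10, 11 the conclusion holds.
t = 12: t! = 479001600 and 5^t = 244140625, so 479001600 > 244140625.

t = 12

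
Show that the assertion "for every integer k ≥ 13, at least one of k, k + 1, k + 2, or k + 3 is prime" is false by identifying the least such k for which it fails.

A counterexample is any integer k ≥ 13 such that k, k + 1, k + 2, k + 3 are all composite; we check each in order.
The first 11 eligible values, up to k = 23, all satisfy the conclusion.
k = 24: 24 = 2 × 12; 25 = 5 × 5; 26 = 2 × 13; 27 = 3 × 9 — all composite.

k = 24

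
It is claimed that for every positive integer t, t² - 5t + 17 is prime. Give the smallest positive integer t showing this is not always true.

We need the least positive integer t for which t² - 5t + 17 is not prime.
The first 12 eligible values, up to t = 12, all satisfy the conclusion.
t = 13: t² - 5t + 17 = 121 = 11 × 11, composite.
Thus t = 13 disproves the claim, and no smaller t works.

t = 13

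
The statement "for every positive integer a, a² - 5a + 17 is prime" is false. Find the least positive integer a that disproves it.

Check each positive integer a in order until a² - 5a + 17 is not prime.
For a = 1, 2, 3, 4, …, 10, 11, 12 the conclusion holds.
a = 13: a² - 5a + 17 = 121 = 11 × 11, composite.
Hence a = 13 is a counterexample.

a = 13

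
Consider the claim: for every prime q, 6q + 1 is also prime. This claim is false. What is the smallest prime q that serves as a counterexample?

A counterexample is any prime q such that 6q + 1 is not prime; we check each in order.
The first 7 eligible values, up to q = 17, all satisfy the conclusion.
q = 19: 6q + 1 = 115 = 5 × 23, not prime.
Thus q = 19 disproves the claim, and no smaller q works.

q = 19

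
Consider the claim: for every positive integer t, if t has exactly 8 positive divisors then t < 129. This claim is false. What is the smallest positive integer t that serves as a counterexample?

A counterexample is any positive integer t such that t has exactly 8 positive divisors but the claim fails; we check each in order.
For t = 24, 30, 40, 42, …, 110, 114, 128 the conclusion holds.
t = 130: τ(130) = 8; 130 ≥ 129.

t = 130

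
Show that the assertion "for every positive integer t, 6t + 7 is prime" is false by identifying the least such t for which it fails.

t = 3

Check each positive integer t in order until 6t + 7 is not prime.
t = 1: 6t + 7 = 13, prime.
t = 2: 6t + 7 = 19, prime.
t = 3: 6t + 7 = 25 = 5 × 5, composite.
So t = 3 is the smallest counterexample.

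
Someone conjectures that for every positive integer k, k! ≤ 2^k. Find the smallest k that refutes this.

A counterexample is any positive integer k such that k! > 2^k; we check each in order.
k = 1: k! = 1 and 2^k = 2, so 1 ≤ 2.
k = 2: k! = 2 and 2^k = 4, so 2 ≤ 4.
k = 3: k! = 6 and 2^k = 8, so 6 ≤ 8.
k = 4: k! = 24 and 2^k = 16, so 24 > 16.
Hence k = 4 is a counterexample.

k = 4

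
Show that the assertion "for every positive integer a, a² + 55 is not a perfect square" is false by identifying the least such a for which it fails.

a = 3

A counterexample is any positive integer a such that a² + 55 is a perfect square; we check each in order.
For a = 1, 2 the conclusion holds.
a = 3: 3² + 55 = 64 = 8², a perfect square.
Hence a = 3 is a counterexample.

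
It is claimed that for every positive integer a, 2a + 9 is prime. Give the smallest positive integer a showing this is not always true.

a = 3

Check each positive integer a in order until 2a + 9 is not prime.
a = 1: 2a + 9 = 11, prime.
a = 2: 2a + 9 = 13, prime.
a = 3: 2a + 9 = 15 = 3 × 5, composite.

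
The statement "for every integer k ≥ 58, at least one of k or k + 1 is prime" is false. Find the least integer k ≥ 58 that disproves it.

k = 62

The first 4 eligible values, up to k = 61, all satisfy the conclusion.
k = 62: 62 = 2 × 31; 63 = 3 × 21 — both composite.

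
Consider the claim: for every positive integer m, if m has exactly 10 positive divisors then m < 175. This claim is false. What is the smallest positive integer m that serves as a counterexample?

m = 176

We need the least positive integer m for which m has exactly 10 positive divisors but the claim fails.
m = 48: τ(48) = 10; 48 < 175.
m = 80: τ(80) = 10; 80 < 175.
m = 112: τ(112) = 10; 112 < 175.
m = 162: τ(162) = 10; 162 < 175.
m = 176: τ(176) = 10; 176 ≥ 175.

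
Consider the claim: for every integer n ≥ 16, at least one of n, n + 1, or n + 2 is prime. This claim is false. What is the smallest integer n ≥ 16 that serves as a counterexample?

The first 4 eligible values, up to n = 19, all satisfy the conclusion.
n = 20: 20 = 2 × 10; 21 = 3 × 7; 22 = 2 × 11 — all composite.
Hence n = 20 is a counterexample.

n = 20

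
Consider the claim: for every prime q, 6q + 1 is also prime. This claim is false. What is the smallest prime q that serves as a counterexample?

q = 19

A counterexample is any prime q such that 6q + 1 is not prime; we check each in order.
q = 2: 6q + 1 = 13, prime.
q = 3: 6q + 1 = 19, prime.
q = 5: 6q + 1 = 31, prime.
q = 7: 6q + 1 = 43, prime.
q = 11: 6q + 1 = 67, prime.
q = 13: 6q + 1 = 79, prime.
q = 17: 6q + 1 = 103, prime.
q = 19: 6q + 1 = 115 = 5 × 23, not prime.
Hence q = 19 is a counterexample.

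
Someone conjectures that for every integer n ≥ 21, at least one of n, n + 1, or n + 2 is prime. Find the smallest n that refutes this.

Check each integer n ≥ 21 in order until n, n + 1, n + 2 are all composite.
n = 21: 23 is prime.
n = 22: 23 is prime.
n = 23: 23 is prime.
n = 24: 24 = 2 × 12; 25 = 5 × 5; 26 = 2 × 13 — all composite.

n = 24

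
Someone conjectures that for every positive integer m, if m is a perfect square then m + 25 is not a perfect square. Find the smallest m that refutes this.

For m = 1, 4, 9, 16, …, 81, 100, 121 the conclusion holds.
m = 144: 144 = 12² and 144 + 25 = 169 = 13².
Thus m = 144 disproves the claim, and no smaller m works.

m = 144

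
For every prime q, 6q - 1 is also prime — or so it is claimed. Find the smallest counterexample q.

Check each prime q in order until 6q - 1 is not prime.
The first 4 eligible values, up to q = 7, all satisfy the conclusion.
q = 11: 6q - 1 = 65 = 5 × 13, not prime.

q = 11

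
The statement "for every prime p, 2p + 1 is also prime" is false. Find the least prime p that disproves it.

Check each prime p in order until 2p + 1 is not prime.
p = 2: 2p + 1 = 5, prime.
p = 3: 2p + 1 = 7, prime.
p = 5: 2p + 1 = 11, prime.
p = 7: 2p + 1 = 15 = 3 × 5, not prime.
So p = 7 is the smallest counterexample.

p = 7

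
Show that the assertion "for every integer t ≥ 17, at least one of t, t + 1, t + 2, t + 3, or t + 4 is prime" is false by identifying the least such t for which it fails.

t = 24

We need the least integer t ≥ 17 for which t, t + 1, t + 2, t + 3, t + 4 are all composite.
The first 7 eligible values, up to t = 23, all satisfy the conclusion.
t = 24: 24 = 2 × 12; 25 = 5 × 5; 26 = 2 × 13; 27 = 3 × 9; 28 = 2 × 14 — all composite.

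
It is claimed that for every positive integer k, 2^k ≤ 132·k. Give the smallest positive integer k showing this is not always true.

A counterexample is any positive integer k such that 2^k > 132·k; we check each in order.
For k = 1, 2, 3, 4, 5, 6, 7, 8, 9, 10 the conclusion holds.
k = 11: 2^k = 2048 and 132·k = 1452, so 2048 > 1452.
So k = 11 is the smallest counterexample.

k = 11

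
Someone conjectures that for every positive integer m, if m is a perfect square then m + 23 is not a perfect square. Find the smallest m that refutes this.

m = 121

For m = 1, 4, 9, 16, 25, 36, 49, 64, 81, 100 the conclusion holds.
m = 121: 121 = 11² and 121 + 23 = 144 = 12².
Thus m = 121 disproves the claim, and no smaller m works.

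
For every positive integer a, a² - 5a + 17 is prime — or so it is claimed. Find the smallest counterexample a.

a = 13

We need the least positive integer a for which a² - 5a + 17 is not prime.
For a = 1, 2, 3, 4, …, 10, 11, 12 the conclusion holds.
a = 13: a² - 5a + 17 = 121 = 11 × 11, composite.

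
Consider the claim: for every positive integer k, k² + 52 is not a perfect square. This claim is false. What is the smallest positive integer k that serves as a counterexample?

k = 12

A counterexample is any positive integer k such that k² + 52 is a perfect square; we check each in order.
The first 11 eligible values, up to k = 11, all satisfy the conclusion.
k = 12: 12² + 52 = 196 = 14², a perfect square.
So k = 12 is the smallest counterexample.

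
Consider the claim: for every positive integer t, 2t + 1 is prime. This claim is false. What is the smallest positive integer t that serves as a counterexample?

t = 4

t = 1: 2t + 1 = 3, prime.
t = 2: 2t + 1 = 5, prime.
t = 3: 2t + 1 = 7, prime.
t = 4: 2t + 1 = 9 = 3 × 3, composite.
Hence t = 4 is a counterexample.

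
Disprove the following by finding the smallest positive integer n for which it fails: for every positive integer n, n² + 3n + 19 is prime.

We need the least positive integer n for which n² + 3n + 19 is not prime.
The first 14 eligible values, up to n = 14, all satisfy the conclusion.
n = 15: n² + 3n + 19 = 289 = 17 × 17, composite.
Hence n = 15 is a counterexample.

n = 15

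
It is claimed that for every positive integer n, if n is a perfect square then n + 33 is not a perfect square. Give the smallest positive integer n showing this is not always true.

n = 16

Check each positive integer n in order until n is a perfect square but n + 33 is a perfect square.
n = 1: 1 + 33 = 34, not a perfect square.
n = 4: 4 + 33 = 37, not a perfect square.
n = 9: 9 + 33 = 42, not a perfect square.
n = 16: 16 = 4² and 16 + 33 = 49 = 7².
Thus n = 16 disproves the claim, and no smaller n works.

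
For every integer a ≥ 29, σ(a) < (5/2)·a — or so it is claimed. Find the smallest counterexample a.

a = 29: σ(29) = 30; 30 < 145/2.
a = 30: σ(30) = 72; 72 < 75.
a = 31: σ(31) = 32; 32 < 155/2.
a = 32: σ(32) = 63; 63 < 80.
a = 33: σ(33) = 48; 48 < 165/2.
a = 34: σ(34) = 54; 54 < 85.
a = 35: σ(35) = 48; 48 < 175/2.
a = 36: σ(36) = 91; 91 ≥ 90.

a = 36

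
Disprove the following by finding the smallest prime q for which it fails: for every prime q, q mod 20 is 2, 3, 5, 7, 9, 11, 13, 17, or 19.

q = 41

Check each prime q in order until the claim fails.
The first 12 eligible values, up to q = 37, all satisfy the conclusion.
q = 41: 41 mod 20 = 1 — not in {2, 3, 5, 7, 9, 11, 13, 17, 19}.
Thus q = 41 disproves the claim, and no smaller q works.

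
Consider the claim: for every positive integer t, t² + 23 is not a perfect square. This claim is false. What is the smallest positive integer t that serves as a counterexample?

Check each positive integer t in order until t² + 23 is a perfect square.
For t = 1, 2, 3, 4, 5, 6, 7, 8, 9, 10 the conclusion holds.
t = 11: 11² + 23 = 144 = 12², a perfect square.
Thus t = 11 disproves the claim, and no smaller t works.

t = 11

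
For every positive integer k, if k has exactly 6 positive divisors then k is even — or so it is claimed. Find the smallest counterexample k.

k = 45

k = 12: divisors of 12: 1, 2, 3, 4, 6, 12; 12 is even.
k = 18: divisors of 18: 1, 2, 3, 6, 9, 18; 18 is even.
k = 20: divisors of 20: 1, 2, 4, 5, 10, 20; 20 is even.
k = 28: divisors of 28: 1, 2, 4, 7, 14, 28; 28 is even.
k = 32: divisors of 32: 1, 2, 4, 8, 16, 32; 32 is even.
k = 44: divisors of 44: 1, 2, 4, 11, 22, 44; 44 is even.
k = 45: divisors of 45: 1, 3, 5, 9, 15, 45; 45 is odd.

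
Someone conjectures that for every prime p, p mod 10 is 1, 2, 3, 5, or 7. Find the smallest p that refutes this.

p = 19

The first 7 eligible values, up to p = 17, all satisfy the conclusion.
p = 19: 19 mod 10 = 9 — not in {1, 2, 3, 5, 7}.
So p = 19 is the smallest counterexample.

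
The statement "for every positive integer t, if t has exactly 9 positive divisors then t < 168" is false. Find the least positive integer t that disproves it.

t = 36: τ(36) = 9; 36 < 168.
t = 100: τ(100) = 9; 100 < 168.
t = 196: τ(196) = 9; 196 ≥ 168.
Hence t = 196 is a counterexample.

t = 196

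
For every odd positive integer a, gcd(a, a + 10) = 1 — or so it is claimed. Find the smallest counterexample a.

a = 5

a = 1: gcd(1, 11) = 1.
a = 3: gcd(3, 13) = 1.
a = 5: gcd(5, 15) = 5.
Thus a = 5 disproves the claim, and no smaller a works.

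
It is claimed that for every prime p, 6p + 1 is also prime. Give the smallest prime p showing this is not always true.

Check each prime p in order until 6p + 1 is not prime.
The first 7 eligible values, up to p = 17, all satisfy the conclusion.
p = 19: 6p + 1 = 115 = 5 × 23, not prime.

p = 19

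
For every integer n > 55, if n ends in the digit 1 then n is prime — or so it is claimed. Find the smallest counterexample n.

n = 81

n = 61: 61 ends in 1 and is prime.
n = 71: 71 ends in 1 and is prime.
n = 81: 81 ends in 1; 81 = 3 × 27, composite.
Hence n = 81 is a counterexample.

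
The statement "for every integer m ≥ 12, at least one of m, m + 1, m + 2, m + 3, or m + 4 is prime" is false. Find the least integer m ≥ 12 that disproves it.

m = 24

Check each integer m ≥ 12 in order until m, m + 1, m + 2, m + 3, m + 4 are all composite.
The first 12 eligible values, up to m = 23, all satisfy the conclusion.
m = 24: 24 = 2 × 12; 25 = 5 × 5; 26 = 2 × 13; 27 = 3 × 9; 28 = 2 × 14 — all composite.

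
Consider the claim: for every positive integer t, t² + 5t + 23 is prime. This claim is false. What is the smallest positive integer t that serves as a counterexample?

t = 14

For t = 1, 2, 3, 4, …, 11, 12, 13 the conclusion holds.
t = 14: t² + 5t + 23 = 289 = 17 × 17, composite.
Hence t = 14 is a counterexample.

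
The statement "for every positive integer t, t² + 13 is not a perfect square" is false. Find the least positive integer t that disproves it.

We need the least positive integer t for which t² + 13 is a perfect square.
t = 1: 1² + 13 = 14, not a perfect square.
t = 2: 2² + 13 = 17, not a perfect square.
t = 3: 3² + 13 = 22, not a perfect square.
t = 4: 4² + 13 = 29, not a perfect square.
t = 5: 5² + 13 = 38, not a perfect square.
t = 6: 6² + 13 = 49 = 7², a perfect square.

t = 6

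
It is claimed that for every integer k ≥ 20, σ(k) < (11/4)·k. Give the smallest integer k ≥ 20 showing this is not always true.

k = 60

Check each integer k ≥ 20 in order until the claim fails.
The first 40 eligible values, up to k = 59, all satisfy the conclusion.
k = 60: σ(60) = 168; 168 ≥ 165.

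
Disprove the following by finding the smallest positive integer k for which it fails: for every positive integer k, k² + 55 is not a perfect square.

k = 3

We need the least positive integer k for which k² + 55 is a perfect square.
For k = 1, 2 the conclusion holds.
k = 3: 3² + 55 = 64 = 8², a perfect square.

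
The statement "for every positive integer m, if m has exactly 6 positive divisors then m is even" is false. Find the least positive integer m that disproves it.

For m = 12, 18, 20, 28, 32, 44 the conclusion holds.
m = 45: divisors of 45: 1, 3, 5, 9, 15, 45; 45 is odd.

m = 45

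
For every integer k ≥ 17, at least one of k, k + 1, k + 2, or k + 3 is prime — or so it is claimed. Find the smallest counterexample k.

Check each integer k ≥ 17 in order until k, k + 1, k + 2, k + 3 are all composite.
The first 7 eligible values, up to k = 23, all satisfy the conclusion.
k = 24: 24 = 2 × 12; 25 = 5 × 5; 26 = 2 × 13; 27 = 3 × 9 — all composite.
Hence k = 24 is a counterexample.

k = 24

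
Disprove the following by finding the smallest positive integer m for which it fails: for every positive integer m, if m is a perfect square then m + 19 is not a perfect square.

Check each positive integer m in order until m is a perfect square but m + 19 is a perfect square.
m = 1: 1 + 19 = 20, not a perfect square.
m = 4: 4 + 19 = 23, not a perfect square.
m = 9: 9 + 19 = 28, not a perfect square.
m = 16: 16 + 19 = 35, not a perfect square.
m = 25: 25 + 19 = 44, not a perfect square.
m = 36: 36 + 19 = 55, not a perfect square.
m = 49: 49 + 19 = 68, not a perfect square.
m = 64: 64 + 19 = 83, not a perfect square.
m = 81: 81 = 9² and 81 + 19 = 100 = 10².
So m = 81 is the smallest counterexample.

m = 81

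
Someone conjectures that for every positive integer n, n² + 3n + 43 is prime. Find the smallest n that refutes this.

For n = 1, 2, 3, 4, …, 36, 37, 38 the conclusion holds.
n = 39: n² + 3n + 43 = 1681 = 41 × 41, composite.
Thus n = 39 disproves the claim, and no smaller n works.

n = 39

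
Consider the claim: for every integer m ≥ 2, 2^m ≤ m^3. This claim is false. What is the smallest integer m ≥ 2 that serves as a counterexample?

m = 10

Check each integer m ≥ 2 in order until 2^m > m^3.
For m = 2, 3, 4, 5, 6, 7, 8, 9 the conclusion holds.
m = 10: 2^m = 1024 and m^3 = 1000, so 1024 > 1000.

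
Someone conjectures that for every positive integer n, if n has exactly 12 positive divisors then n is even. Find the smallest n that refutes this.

For n = 60, 72, 84, 90, …, 294, 306, 308 the conclusion holds.
n = 315: divisors of 315: 12 divisors; 315 is odd.
Hence n = 315 is a counterexample.

n = 315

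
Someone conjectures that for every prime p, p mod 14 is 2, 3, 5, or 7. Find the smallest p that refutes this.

A counterexample is any prime p such that the claim fails; we check each in order.
p = 2: 2 mod 14 = 2.
p = 3: 3 mod 14 = 3.
p = 5: 5 mod 14 = 5.
p = 7: 7 mod 14 = 7.
p = 11: 11 mod 14 = 11 — not in {2, 3, 5, 7}.
Thus p = 11 disproves the claim, and no smaller p works.

p = 11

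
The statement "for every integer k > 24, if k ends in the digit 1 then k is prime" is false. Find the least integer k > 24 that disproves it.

k = 51

Check each integer k > 24 in order until k ends in the digit 1 but k is not prime.
For k = 31, 41 the conclusion holds.
k = 51: 51 ends in 1; 51 = 3 × 17, composite.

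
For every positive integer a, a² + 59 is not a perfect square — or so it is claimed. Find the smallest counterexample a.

A counterexample is any positive integer a such that a² + 59 is a perfect square; we check each in order.
The first 28 eligible values, up to a = 28, all satisfy the conclusion.
a = 29: 29² + 59 = 900 = 30², a perfect square.
Thus a = 29 disproves the claim, and no smaller a works.

a = 29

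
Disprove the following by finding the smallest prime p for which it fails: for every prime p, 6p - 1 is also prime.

p = 2: 6p - 1 = 11, prime.
p = 3: 6p - 1 = 17, prime.
p = 5: 6p - 1 = 29, prime.
p = 7: 6p - 1 = 41, prime.
p = 11: 6p - 1 = 65 = 5 × 13, not prime.
So p = 11 is the smallest counterexample.

p = 11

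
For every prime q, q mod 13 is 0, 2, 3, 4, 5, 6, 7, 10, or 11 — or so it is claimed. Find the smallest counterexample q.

q = 47

For q = 2, 3, 5, 7, …, 37, 41, 43 the conclusion holds.
q = 47: 47 mod 13 = 8 — not in {0, 2, 3, 4, 5, 6, 7, 10, 11}.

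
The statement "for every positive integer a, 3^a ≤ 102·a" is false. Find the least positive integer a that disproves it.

Check each positive integer a in order until 3^a > 102·a.
a = 1: 3^a = 3 and 102·a = 102, so 3 ≤ 102.
a = 2: 3^a = 9 and 102·a = 204, so 9 ≤ 204.
a = 3: 3^a = 27 and 102·a = 306, so 27 ≤ 306.
a = 4: 3^a = 81 and 102·a = 408, so 81 ≤ 408.
a = 5: 3^a = 243 and 102·a = 510, so 243 ≤ 510.
a = 6: 3^a = 729 and 102·a = 612, so 729 > 612.

a = 6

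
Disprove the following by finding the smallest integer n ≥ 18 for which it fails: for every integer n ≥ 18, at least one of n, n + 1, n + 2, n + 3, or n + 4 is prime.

Check each integer n ≥ 18 in order until n, n + 1, n + 2, n + 3, n + 4 are all composite.
n = 18: 19 is prime.
n = 19: 19 is prime.
n = 20: 23 is prime.
n = 21: 23 is prime.
n = 22: 23 is prime.
n = 23: 23 is prime.
n = 24: 24 = 2 × 12; 25 = 5 × 5; 26 = 2 × 13; 27 = 3 × 9; 28 = 2 × 14 — all composite.

n = 24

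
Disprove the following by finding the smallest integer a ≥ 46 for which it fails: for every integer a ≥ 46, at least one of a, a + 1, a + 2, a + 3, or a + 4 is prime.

We need the least integer a ≥ 46 for which a, a + 1, a + 2, a + 3, a + 4 are all composite.
a = 46: 47 is prime.
a = 47: 47 is prime.
a = 48: 48 = 2 × 24; 49 = 7 × 7; 50 = 2 × 25; 51 = 3 × 17; 52 = 2 × 26 — all composite.
So a = 48 is the smallest counterexample.

a = 48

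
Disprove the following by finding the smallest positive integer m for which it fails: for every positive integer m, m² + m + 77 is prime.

Check each positive integer m in order until m² + m + 77 is not prime.
m = 1: m² + m + 77 = 79, prime.
m = 2: m² + m + 77 = 83, prime.
m = 3: m² + m + 77 = 89, prime.
m = 4: m² + m + 77 = 97, prime.
m = 5: m² + m + 77 = 107, prime.
m = 6: m² + m + 77 = 119 = 7 × 17, composite.
Thus m = 6 disproves the claim, and no smaller m works.

m = 6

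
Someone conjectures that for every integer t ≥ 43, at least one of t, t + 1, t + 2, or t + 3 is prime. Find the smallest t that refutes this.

The first 5 eligible values, up to t = 47, all satisfy the conclusion.
t = 48: 48 = 2 × 24; 49 = 7 × 7; 50 = 2 × 25; 51 = 3 × 17 — all composite.

t = 48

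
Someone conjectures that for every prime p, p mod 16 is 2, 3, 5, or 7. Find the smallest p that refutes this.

p = 11

Check each prime p in order until the claim fails.
The first 4 eligible values, up to p = 7, all satisfy the conclusion.
p = 11: 11 mod 16 = 11 — not in {2, 3, 5, 7}.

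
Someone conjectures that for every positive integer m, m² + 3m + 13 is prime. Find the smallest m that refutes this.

m = 9

A counterexample is any positive integer m such that m² + 3m + 13 is not prime; we check each in order.
For m = 1, 2, 3, 4, 5, 6, 7, 8 the conclusion holds.
m = 9: m² + 3m + 13 = 121 = 11 × 11, composite.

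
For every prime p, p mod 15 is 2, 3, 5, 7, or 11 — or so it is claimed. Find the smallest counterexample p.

We need the least prime p for which the claim fails.
p = 2: 2 mod 15 = 2.
p = 3: 3 mod 15 = 3.
p = 5: 5 mod 15 = 5.
p = 7: 7 mod 15 = 7.
p = 11: 11 mod 15 = 11.
p = 13: 13 mod 15 = 13 — not in {2, 3, 5, 7, 11}.

p = 13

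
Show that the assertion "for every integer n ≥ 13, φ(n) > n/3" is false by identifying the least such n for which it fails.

A counterexample is any integer n ≥ 13 such that the claim fails; we check each in order.
For n = 13, 14, 15, 16, 17 the conclusion holds.
n = 18: φ(18) = 6 and 18/3 = 6, so φ(18) ≤ 18/3.
So n = 18 is the smallest counterexample.

n = 18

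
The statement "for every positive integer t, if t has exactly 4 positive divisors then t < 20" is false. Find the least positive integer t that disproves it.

t = 21

We need the least positive integer t for which t has exactly 4 positive divisors but the claim fails.
The first 5 eligible values, up to t = 15, all satisfy the conclusion.
t = 21: τ(21) = 4; 21 ≥ 20.
Thus t = 21 disproves the claim, and no smaller t works.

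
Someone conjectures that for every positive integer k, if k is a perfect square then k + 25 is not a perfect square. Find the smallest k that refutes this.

Check each positive integer k in order until k is a perfect square but k + 25 is a perfect square.
The first 11 eligible values, up to k = 121, all satisfy the conclusion.
k = 144: 144 = 12² and 144 + 25 = 169 = 13².

k = 144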